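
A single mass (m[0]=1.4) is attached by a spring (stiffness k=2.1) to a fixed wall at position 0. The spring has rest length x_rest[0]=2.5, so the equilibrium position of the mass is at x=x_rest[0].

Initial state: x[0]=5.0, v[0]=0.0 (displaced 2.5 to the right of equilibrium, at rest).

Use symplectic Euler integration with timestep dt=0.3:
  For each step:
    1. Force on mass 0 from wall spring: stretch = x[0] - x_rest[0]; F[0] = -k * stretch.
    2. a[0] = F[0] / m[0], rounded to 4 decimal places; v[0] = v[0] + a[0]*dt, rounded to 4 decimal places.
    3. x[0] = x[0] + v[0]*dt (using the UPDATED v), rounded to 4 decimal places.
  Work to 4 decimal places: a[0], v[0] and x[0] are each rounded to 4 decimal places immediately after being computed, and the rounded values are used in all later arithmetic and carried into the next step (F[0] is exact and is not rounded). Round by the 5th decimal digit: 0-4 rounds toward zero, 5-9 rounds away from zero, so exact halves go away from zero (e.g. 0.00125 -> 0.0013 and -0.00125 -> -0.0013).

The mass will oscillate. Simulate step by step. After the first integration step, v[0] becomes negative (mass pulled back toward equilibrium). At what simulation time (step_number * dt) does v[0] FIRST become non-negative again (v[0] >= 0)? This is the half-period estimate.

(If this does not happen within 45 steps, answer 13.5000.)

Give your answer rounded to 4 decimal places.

Answer: 2.7000

Derivation:
Step 0: x=[5.0000] v=[0.0000]
Step 1: x=[4.6625] v=[-1.1250]
Step 2: x=[4.0331] v=[-2.0981]
Step 3: x=[3.1967] v=[-2.7880]
Step 4: x=[2.2663] v=[-3.1015]
Step 5: x=[1.3674] v=[-2.9963]
Step 6: x=[0.6214] v=[-2.4866]
Step 7: x=[0.1290] v=[-1.6412]
Step 8: x=[-0.0433] v=[-0.5743]
Step 9: x=[0.1278] v=[0.5702]
First v>=0 after going negative at step 9, time=2.7000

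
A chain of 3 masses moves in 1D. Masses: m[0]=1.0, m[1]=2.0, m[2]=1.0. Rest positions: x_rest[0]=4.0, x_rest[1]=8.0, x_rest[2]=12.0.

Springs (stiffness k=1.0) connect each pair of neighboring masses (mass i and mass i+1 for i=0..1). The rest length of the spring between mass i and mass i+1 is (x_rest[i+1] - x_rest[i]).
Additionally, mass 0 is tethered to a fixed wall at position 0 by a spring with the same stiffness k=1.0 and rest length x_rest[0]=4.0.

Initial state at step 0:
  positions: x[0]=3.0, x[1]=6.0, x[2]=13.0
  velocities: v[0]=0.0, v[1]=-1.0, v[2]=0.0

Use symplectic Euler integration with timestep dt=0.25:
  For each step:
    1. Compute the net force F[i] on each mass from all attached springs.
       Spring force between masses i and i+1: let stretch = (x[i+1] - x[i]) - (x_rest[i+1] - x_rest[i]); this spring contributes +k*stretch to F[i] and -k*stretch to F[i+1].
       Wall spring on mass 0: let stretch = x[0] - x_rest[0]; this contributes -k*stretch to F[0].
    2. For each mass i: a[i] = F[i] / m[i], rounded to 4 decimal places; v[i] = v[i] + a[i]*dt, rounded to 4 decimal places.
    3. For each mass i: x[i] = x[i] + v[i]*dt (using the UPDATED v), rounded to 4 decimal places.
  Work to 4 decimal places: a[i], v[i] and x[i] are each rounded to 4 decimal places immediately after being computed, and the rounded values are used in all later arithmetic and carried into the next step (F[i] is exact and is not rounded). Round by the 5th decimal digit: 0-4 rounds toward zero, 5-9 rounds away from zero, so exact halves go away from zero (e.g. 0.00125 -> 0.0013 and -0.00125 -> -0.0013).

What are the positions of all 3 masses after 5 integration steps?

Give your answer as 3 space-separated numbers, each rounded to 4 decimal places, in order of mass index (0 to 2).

Answer: 2.9704 6.4661 10.5417

Derivation:
Step 0: x=[3.0000 6.0000 13.0000] v=[0.0000 -1.0000 0.0000]
Step 1: x=[3.0000 5.8750 12.8125] v=[0.0000 -0.5000 -0.7500]
Step 2: x=[2.9922 5.8770 12.4414] v=[-0.0313 0.0078 -1.4844]
Step 3: x=[2.9777 5.9940 11.9100] v=[-0.0582 0.4678 -2.1255]
Step 4: x=[2.9656 6.2016 11.2589] v=[-0.0486 0.8303 -2.6045]
Step 5: x=[2.9704 6.4661 10.5417] v=[0.0190 1.0580 -2.8688]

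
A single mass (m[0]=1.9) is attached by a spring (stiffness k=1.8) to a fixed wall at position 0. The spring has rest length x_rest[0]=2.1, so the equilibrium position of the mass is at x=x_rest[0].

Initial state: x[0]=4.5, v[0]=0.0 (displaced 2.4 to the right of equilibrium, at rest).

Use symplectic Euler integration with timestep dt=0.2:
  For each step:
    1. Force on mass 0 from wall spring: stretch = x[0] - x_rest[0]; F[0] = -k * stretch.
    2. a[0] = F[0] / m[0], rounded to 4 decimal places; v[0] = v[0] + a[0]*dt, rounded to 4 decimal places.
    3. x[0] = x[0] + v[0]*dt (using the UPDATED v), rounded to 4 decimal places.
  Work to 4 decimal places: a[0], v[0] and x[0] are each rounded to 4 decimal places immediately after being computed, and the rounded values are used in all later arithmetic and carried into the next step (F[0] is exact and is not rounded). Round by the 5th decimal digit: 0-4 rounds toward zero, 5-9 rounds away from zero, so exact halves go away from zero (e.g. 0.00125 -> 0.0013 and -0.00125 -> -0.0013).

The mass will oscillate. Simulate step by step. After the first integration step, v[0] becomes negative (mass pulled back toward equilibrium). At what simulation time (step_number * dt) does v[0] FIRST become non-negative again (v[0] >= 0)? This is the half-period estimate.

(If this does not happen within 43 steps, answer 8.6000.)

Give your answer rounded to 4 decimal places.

Step 0: x=[4.5000] v=[0.0000]
Step 1: x=[4.4091] v=[-0.4547]
Step 2: x=[4.2307] v=[-0.8922]
Step 3: x=[3.9715] v=[-1.2959]
Step 4: x=[3.6414] v=[-1.6505]
Step 5: x=[3.2529] v=[-1.9426]
Step 6: x=[2.8207] v=[-2.1610]
Step 7: x=[2.3612] v=[-2.2976]
Step 8: x=[1.8918] v=[-2.3471]
Step 9: x=[1.4303] v=[-2.3077]
Step 10: x=[0.9941] v=[-2.1808]
Step 11: x=[0.5998] v=[-1.9713]
Step 12: x=[0.2624] v=[-1.6871]
Step 13: x=[-0.0054] v=[-1.3389]
Step 14: x=[-0.1934] v=[-0.9400]
Step 15: x=[-0.2945] v=[-0.5055]
Step 16: x=[-0.3049] v=[-0.0518]
Step 17: x=[-0.2241] v=[0.4039]
First v>=0 after going negative at step 17, time=3.4000

Answer: 3.4000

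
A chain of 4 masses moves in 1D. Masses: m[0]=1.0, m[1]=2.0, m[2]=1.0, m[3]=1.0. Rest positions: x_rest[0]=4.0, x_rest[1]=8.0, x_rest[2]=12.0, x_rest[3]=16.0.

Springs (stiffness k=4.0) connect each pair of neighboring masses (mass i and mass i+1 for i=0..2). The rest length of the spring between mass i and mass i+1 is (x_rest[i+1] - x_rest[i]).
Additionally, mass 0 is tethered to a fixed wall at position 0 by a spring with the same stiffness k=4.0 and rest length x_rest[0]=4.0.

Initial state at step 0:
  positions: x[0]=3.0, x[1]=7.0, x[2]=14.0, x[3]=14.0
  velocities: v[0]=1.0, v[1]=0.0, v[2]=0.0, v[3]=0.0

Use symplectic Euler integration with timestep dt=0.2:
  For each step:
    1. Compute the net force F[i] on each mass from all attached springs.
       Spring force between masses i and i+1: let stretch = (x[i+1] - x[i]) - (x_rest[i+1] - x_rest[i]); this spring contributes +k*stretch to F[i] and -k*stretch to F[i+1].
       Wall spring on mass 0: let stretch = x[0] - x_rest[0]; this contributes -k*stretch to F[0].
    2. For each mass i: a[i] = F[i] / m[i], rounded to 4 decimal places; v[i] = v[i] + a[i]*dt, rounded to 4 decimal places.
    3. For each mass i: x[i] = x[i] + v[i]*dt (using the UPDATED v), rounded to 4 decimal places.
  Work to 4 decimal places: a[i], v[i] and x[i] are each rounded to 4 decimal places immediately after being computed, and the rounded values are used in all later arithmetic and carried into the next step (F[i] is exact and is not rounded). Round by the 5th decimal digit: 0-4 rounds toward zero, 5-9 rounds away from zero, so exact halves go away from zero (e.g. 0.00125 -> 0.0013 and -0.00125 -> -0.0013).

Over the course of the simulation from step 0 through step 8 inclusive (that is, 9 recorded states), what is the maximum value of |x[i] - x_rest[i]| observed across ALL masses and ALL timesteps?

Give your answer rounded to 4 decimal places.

Answer: 3.1607

Derivation:
Step 0: x=[3.0000 7.0000 14.0000 14.0000] v=[1.0000 0.0000 0.0000 0.0000]
Step 1: x=[3.3600 7.2400 12.8800 14.6400] v=[1.8000 1.2000 -5.6000 3.2000]
Step 2: x=[3.8032 7.6208 11.1392 15.6384] v=[2.2160 1.9040 -8.7040 4.9920]
Step 3: x=[4.2487 7.9777 9.5553 16.5569] v=[2.2275 1.7843 -7.9194 4.5926]
Step 4: x=[4.6110 8.1624 8.8393 16.9952] v=[1.8117 0.9237 -3.5802 2.1913]
Step 5: x=[4.8038 8.1172 9.3199 16.7685] v=[0.9640 -0.2261 2.4030 -1.1334]
Step 6: x=[4.7581 7.9031 10.7998 15.9900] v=[-0.2283 -1.0704 7.3997 -3.8923]
Step 7: x=[4.4543 7.6692 12.6467 15.0211] v=[-1.5188 -1.1697 9.2345 -4.8445]
Step 8: x=[3.9522 7.5763 14.0771 14.3123] v=[-2.5103 -0.4647 7.1520 -3.5440]
Max displacement = 3.1607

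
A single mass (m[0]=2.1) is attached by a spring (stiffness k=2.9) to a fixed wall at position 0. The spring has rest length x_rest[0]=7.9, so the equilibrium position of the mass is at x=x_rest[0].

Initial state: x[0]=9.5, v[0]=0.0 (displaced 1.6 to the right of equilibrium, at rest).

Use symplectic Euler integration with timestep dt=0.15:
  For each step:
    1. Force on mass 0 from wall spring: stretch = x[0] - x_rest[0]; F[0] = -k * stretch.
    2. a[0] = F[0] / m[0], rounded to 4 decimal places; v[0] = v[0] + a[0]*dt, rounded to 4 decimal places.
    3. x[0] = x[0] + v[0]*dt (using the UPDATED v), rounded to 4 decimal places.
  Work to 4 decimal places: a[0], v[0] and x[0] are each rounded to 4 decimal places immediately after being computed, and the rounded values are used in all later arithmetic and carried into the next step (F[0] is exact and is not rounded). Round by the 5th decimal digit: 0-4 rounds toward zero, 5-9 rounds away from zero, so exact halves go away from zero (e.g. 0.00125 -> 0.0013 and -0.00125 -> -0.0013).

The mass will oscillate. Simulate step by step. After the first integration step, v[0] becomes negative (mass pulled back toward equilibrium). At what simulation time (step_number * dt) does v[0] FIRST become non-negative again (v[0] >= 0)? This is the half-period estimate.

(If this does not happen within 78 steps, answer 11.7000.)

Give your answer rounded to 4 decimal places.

Step 0: x=[9.5000] v=[0.0000]
Step 1: x=[9.4503] v=[-0.3314]
Step 2: x=[9.3524] v=[-0.6525]
Step 3: x=[9.2094] v=[-0.9534]
Step 4: x=[9.0257] v=[-1.2246]
Step 5: x=[8.8070] v=[-1.4578]
Step 6: x=[8.5601] v=[-1.6457]
Step 7: x=[8.2927] v=[-1.7824]
Step 8: x=[8.0131] v=[-1.8637]
Step 9: x=[7.7300] v=[-1.8871]
Step 10: x=[7.4522] v=[-1.8519]
Step 11: x=[7.1883] v=[-1.7591]
Step 12: x=[6.9465] v=[-1.6117]
Step 13: x=[6.7344] v=[-1.4142]
Step 14: x=[6.5585] v=[-1.1728]
Step 15: x=[6.4243] v=[-0.8949]
Step 16: x=[6.3359] v=[-0.5892]
Step 17: x=[6.2961] v=[-0.2652]
Step 18: x=[6.3062] v=[0.0670]
First v>=0 after going negative at step 18, time=2.7000

Answer: 2.7000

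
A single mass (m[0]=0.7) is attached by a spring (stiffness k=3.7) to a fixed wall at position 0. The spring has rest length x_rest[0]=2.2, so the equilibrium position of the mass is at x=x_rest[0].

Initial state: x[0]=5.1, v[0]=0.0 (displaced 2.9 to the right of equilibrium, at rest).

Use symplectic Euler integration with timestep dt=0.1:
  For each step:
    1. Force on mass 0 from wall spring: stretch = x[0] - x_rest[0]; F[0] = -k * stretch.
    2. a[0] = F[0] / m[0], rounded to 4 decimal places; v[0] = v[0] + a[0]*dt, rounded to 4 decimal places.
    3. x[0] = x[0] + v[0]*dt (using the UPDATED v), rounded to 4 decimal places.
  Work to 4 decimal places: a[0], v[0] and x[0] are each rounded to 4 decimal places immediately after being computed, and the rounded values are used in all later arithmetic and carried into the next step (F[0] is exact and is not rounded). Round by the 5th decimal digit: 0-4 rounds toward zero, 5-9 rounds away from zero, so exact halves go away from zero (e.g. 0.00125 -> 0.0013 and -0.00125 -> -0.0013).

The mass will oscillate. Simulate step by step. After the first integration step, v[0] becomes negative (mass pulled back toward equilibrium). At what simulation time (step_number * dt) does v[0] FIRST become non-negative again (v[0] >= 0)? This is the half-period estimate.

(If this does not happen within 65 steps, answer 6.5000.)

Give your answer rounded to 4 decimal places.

Step 0: x=[5.1000] v=[0.0000]
Step 1: x=[4.9467] v=[-1.5329]
Step 2: x=[4.6482] v=[-2.9847]
Step 3: x=[4.2203] v=[-4.2788]
Step 4: x=[3.6856] v=[-5.3467]
Step 5: x=[3.0724] v=[-6.1320]
Step 6: x=[2.4131] v=[-6.5931]
Step 7: x=[1.7425] v=[-6.7057]
Step 8: x=[1.0961] v=[-6.4639]
Step 9: x=[0.5081] v=[-5.8804]
Step 10: x=[0.0095] v=[-4.9861]
Step 11: x=[-0.3733] v=[-3.8283]
Step 12: x=[-0.6201] v=[-2.4681]
Step 13: x=[-0.7179] v=[-0.9775]
Step 14: x=[-0.6614] v=[0.5648]
First v>=0 after going negative at step 14, time=1.4000

Answer: 1.4000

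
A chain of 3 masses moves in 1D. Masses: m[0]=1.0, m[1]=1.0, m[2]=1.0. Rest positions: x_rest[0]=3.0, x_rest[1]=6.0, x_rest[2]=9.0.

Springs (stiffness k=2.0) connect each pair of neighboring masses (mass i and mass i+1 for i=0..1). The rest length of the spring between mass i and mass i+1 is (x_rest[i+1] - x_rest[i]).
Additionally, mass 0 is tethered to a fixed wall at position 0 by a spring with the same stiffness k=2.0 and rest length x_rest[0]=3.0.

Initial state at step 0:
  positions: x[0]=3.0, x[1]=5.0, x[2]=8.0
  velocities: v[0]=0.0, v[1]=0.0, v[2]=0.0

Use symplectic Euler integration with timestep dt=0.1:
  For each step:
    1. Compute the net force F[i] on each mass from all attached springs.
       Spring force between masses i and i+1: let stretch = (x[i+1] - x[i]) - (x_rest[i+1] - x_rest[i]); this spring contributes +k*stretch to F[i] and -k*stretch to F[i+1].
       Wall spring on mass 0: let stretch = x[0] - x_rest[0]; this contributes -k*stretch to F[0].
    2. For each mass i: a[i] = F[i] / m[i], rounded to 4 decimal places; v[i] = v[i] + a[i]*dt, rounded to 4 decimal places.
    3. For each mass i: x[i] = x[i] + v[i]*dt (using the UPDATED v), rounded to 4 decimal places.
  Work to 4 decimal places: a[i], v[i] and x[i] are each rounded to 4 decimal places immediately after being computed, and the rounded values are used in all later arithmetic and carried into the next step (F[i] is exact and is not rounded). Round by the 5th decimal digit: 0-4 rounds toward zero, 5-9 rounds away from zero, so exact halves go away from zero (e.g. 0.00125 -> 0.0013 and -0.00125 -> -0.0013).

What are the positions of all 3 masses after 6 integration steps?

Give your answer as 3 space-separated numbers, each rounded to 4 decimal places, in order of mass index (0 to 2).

Answer: 2.6581 5.3425 8.0255

Derivation:
Step 0: x=[3.0000 5.0000 8.0000] v=[0.0000 0.0000 0.0000]
Step 1: x=[2.9800 5.0200 8.0000] v=[-0.2000 0.2000 0.0000]
Step 2: x=[2.9412 5.0588 8.0004] v=[-0.3880 0.3880 0.0040]
Step 3: x=[2.8859 5.1141 8.0020] v=[-0.5527 0.5528 0.0157]
Step 4: x=[2.8175 5.1826 8.0058] v=[-0.6842 0.6847 0.0381]
Step 5: x=[2.7400 5.2602 8.0132] v=[-0.7747 0.7763 0.0735]
Step 6: x=[2.6581 5.3425 8.0255] v=[-0.8187 0.8229 0.1229]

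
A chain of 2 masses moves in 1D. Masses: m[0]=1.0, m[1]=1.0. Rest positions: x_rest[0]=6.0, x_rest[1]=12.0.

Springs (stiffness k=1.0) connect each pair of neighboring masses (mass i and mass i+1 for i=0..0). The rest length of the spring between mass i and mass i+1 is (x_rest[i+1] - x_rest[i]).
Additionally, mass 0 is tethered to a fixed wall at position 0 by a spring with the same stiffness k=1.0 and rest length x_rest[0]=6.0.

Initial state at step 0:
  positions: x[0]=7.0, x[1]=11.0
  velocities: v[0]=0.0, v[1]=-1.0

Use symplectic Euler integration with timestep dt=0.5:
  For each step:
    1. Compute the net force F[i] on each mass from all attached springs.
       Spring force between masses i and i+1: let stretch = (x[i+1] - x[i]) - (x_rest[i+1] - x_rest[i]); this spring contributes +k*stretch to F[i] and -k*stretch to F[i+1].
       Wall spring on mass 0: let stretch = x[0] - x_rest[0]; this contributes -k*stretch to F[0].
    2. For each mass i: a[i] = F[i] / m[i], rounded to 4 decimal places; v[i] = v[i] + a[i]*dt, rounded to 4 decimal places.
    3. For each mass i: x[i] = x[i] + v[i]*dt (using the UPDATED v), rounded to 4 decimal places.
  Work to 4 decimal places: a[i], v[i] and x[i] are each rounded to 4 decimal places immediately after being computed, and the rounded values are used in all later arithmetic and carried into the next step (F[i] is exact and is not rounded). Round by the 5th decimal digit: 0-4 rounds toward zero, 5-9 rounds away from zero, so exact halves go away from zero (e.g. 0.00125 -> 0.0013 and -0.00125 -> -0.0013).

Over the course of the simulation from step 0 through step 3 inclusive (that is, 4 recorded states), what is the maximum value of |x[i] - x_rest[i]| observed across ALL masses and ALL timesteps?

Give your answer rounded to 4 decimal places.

Answer: 1.7344

Derivation:
Step 0: x=[7.0000 11.0000] v=[0.0000 -1.0000]
Step 1: x=[6.2500 11.0000] v=[-1.5000 0.0000]
Step 2: x=[5.1250 11.3125] v=[-2.2500 0.6250]
Step 3: x=[4.2656 11.5782] v=[-1.7188 0.5313]
Max displacement = 1.7344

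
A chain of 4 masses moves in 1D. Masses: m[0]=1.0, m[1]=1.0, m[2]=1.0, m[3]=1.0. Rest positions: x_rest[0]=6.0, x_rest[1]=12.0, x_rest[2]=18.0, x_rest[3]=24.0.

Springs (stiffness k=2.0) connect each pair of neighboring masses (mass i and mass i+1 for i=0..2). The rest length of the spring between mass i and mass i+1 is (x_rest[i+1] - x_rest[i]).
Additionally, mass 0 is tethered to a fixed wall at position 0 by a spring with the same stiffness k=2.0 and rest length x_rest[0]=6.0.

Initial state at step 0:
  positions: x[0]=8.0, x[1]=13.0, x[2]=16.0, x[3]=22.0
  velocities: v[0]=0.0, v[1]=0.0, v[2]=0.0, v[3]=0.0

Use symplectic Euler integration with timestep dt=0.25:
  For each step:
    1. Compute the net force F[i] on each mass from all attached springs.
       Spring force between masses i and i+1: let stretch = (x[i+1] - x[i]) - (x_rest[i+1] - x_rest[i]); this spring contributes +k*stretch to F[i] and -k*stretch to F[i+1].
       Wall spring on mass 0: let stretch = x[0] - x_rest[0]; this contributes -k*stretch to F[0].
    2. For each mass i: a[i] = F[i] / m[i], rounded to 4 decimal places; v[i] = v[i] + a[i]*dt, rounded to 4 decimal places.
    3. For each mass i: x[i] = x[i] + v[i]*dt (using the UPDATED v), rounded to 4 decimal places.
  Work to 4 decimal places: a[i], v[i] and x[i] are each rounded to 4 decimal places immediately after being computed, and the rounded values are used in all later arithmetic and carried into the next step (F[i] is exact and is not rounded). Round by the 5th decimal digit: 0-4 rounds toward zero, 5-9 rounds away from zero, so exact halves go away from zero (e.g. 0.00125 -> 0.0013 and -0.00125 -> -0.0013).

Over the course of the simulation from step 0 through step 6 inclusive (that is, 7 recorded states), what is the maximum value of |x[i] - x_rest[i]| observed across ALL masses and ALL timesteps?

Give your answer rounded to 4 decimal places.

Step 0: x=[8.0000 13.0000 16.0000 22.0000] v=[0.0000 0.0000 0.0000 0.0000]
Step 1: x=[7.6250 12.7500 16.3750 22.0000] v=[-1.5000 -1.0000 1.5000 0.0000]
Step 2: x=[6.9375 12.3125 17.0000 22.0469] v=[-2.7500 -1.7500 2.5000 0.1875]
Step 3: x=[6.0547 11.7891 17.6699 22.2129] v=[-3.5313 -2.0938 2.6797 0.6641]
Step 4: x=[5.1318 11.2840 18.1726 22.5611] v=[-3.6915 -2.0206 2.0108 1.3926]
Step 5: x=[4.3365 10.8709 18.3628 23.1107] v=[-3.1813 -1.6524 0.7608 2.1984]
Step 6: x=[3.8159 10.5775 18.2100 23.8168] v=[-2.0824 -1.1737 -0.6112 2.8245]
Max displacement = 2.1841

Answer: 2.1841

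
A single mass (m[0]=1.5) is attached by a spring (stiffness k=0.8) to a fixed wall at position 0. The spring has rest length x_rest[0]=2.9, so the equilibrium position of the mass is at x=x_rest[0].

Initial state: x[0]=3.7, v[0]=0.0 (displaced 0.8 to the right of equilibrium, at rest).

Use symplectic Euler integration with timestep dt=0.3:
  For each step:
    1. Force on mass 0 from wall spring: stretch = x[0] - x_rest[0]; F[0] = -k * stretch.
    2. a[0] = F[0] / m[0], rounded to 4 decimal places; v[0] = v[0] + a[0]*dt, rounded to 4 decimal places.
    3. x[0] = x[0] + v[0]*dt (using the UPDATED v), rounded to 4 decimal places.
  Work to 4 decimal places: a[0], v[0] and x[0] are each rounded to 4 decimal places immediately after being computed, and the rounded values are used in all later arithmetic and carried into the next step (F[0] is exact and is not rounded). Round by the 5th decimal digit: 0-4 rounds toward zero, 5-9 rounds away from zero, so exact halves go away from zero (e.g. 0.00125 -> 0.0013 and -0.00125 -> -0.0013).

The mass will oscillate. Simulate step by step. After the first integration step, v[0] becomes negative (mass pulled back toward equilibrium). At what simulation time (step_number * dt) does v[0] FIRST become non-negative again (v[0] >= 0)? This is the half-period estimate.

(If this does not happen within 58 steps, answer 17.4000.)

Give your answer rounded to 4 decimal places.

Step 0: x=[3.7000] v=[0.0000]
Step 1: x=[3.6616] v=[-0.1280]
Step 2: x=[3.5866] v=[-0.2499]
Step 3: x=[3.4787] v=[-0.3598]
Step 4: x=[3.3430] v=[-0.4524]
Step 5: x=[3.1860] v=[-0.5233]
Step 6: x=[3.0153] v=[-0.5691]
Step 7: x=[2.8390] v=[-0.5876]
Step 8: x=[2.6656] v=[-0.5779]
Step 9: x=[2.5035] v=[-0.5404]
Step 10: x=[2.3604] v=[-0.4770]
Step 11: x=[2.2432] v=[-0.3907]
Step 12: x=[2.1575] v=[-0.2856]
Step 13: x=[2.1075] v=[-0.1668]
Step 14: x=[2.0955] v=[-0.0400]
Step 15: x=[2.1221] v=[0.0887]
First v>=0 after going negative at step 15, time=4.5000

Answer: 4.5000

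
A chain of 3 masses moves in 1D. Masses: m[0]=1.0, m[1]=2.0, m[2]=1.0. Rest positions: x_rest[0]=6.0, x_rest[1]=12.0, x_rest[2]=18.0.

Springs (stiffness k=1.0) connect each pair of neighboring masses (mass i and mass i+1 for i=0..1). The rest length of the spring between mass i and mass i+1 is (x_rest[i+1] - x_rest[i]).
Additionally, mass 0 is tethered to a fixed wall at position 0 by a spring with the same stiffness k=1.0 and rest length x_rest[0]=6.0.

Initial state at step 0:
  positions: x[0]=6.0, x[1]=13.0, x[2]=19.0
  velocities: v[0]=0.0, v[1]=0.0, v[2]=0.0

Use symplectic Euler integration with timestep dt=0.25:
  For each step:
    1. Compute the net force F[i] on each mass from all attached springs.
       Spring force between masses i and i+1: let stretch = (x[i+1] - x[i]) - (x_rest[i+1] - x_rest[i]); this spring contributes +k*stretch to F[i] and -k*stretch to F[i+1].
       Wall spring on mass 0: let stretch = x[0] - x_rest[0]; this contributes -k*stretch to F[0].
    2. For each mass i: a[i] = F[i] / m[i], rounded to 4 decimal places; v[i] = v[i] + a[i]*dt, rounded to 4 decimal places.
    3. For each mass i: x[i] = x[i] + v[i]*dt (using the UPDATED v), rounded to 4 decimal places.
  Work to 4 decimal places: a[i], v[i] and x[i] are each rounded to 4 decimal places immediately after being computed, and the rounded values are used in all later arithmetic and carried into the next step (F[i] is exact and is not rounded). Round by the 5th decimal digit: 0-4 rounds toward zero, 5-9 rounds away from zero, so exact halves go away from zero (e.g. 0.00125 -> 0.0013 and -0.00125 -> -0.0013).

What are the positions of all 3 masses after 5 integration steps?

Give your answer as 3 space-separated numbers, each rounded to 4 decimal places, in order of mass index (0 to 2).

Step 0: x=[6.0000 13.0000 19.0000] v=[0.0000 0.0000 0.0000]
Step 1: x=[6.0625 12.9688 19.0000] v=[0.2500 -0.1250 0.0000]
Step 2: x=[6.1778 12.9102 18.9981] v=[0.4610 -0.2344 -0.0078]
Step 3: x=[6.3277 12.8315 18.9907] v=[0.5997 -0.3150 -0.0298]
Step 4: x=[6.4886 12.7420 18.9733] v=[0.6437 -0.3581 -0.0696]
Step 5: x=[6.6348 12.6518 18.9415] v=[0.5849 -0.3609 -0.1274]

Answer: 6.6348 12.6518 18.9415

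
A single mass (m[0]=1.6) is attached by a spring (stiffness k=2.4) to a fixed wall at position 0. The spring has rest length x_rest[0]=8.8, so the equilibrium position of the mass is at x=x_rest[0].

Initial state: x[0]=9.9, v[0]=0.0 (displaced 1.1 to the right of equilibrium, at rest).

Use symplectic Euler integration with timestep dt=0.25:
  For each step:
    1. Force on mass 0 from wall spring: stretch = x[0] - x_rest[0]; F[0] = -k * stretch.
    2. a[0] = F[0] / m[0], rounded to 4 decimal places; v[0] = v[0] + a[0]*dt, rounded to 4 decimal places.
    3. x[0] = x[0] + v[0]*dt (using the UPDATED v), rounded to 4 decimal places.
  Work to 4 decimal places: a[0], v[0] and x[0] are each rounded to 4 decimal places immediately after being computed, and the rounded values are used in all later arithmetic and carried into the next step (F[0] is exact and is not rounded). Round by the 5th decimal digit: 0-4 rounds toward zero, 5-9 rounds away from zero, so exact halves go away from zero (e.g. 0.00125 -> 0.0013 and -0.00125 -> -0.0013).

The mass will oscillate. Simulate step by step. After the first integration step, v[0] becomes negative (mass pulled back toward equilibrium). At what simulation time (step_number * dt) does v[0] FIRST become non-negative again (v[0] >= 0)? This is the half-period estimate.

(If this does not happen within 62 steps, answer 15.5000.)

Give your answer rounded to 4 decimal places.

Answer: 2.7500

Derivation:
Step 0: x=[9.9000] v=[0.0000]
Step 1: x=[9.7969] v=[-0.4125]
Step 2: x=[9.6003] v=[-0.7864]
Step 3: x=[9.3287] v=[-1.0865]
Step 4: x=[9.0075] v=[-1.2848]
Step 5: x=[8.6669] v=[-1.3626]
Step 6: x=[8.3387] v=[-1.3127]
Step 7: x=[8.0538] v=[-1.1397]
Step 8: x=[7.8388] v=[-0.8599]
Step 9: x=[7.7139] v=[-0.4995]
Step 10: x=[7.6909] v=[-0.0922]
Step 11: x=[7.7718] v=[0.3237]
First v>=0 after going negative at step 11, time=2.7500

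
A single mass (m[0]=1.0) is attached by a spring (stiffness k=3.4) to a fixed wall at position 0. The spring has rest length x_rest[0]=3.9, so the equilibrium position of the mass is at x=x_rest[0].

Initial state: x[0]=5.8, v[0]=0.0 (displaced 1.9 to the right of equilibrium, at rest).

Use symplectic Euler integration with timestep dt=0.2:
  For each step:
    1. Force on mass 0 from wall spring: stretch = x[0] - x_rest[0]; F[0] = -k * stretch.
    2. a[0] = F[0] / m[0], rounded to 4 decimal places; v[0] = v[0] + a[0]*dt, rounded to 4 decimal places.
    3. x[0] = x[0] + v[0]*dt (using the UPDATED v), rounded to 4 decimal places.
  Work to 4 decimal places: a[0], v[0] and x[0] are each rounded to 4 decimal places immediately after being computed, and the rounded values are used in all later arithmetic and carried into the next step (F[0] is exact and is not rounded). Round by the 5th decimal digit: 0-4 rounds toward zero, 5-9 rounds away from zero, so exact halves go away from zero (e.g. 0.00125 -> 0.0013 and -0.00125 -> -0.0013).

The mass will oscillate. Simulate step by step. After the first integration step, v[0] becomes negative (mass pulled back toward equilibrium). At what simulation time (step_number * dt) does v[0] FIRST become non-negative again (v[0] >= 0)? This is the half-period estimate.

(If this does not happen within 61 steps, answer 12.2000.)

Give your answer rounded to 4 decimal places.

Answer: 1.8000

Derivation:
Step 0: x=[5.8000] v=[0.0000]
Step 1: x=[5.5416] v=[-1.2920]
Step 2: x=[5.0599] v=[-2.4083]
Step 3: x=[4.4205] v=[-3.1970]
Step 4: x=[3.7103] v=[-3.5509]
Step 5: x=[3.0259] v=[-3.4219]
Step 6: x=[2.4604] v=[-2.8275]
Step 7: x=[2.0907] v=[-1.8486]
Step 8: x=[1.9670] v=[-0.6183]
Step 9: x=[2.1062] v=[0.6961]
First v>=0 after going negative at step 9, time=1.8000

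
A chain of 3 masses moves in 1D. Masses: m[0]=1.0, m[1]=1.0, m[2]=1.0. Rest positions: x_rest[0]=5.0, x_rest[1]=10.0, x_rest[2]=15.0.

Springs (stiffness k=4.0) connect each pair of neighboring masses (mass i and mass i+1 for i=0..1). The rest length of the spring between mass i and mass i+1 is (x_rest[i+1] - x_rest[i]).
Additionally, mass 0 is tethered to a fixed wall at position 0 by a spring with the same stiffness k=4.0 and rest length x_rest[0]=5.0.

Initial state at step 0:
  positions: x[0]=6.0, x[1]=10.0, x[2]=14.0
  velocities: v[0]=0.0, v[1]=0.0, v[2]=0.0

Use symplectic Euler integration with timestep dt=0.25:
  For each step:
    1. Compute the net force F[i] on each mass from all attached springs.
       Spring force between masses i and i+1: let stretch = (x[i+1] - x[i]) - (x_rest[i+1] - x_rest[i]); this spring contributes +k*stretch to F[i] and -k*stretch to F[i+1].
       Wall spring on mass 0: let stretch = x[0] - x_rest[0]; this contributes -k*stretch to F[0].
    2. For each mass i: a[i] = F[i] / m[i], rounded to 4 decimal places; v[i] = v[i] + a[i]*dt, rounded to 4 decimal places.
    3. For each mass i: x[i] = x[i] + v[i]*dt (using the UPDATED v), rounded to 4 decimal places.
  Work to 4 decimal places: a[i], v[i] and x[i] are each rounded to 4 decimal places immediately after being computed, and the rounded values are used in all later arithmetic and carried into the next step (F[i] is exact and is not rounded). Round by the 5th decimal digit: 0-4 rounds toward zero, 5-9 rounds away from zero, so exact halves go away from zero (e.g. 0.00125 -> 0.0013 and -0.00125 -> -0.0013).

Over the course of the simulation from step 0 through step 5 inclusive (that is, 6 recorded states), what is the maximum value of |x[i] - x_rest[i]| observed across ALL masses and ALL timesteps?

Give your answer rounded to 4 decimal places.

Answer: 1.1445

Derivation:
Step 0: x=[6.0000 10.0000 14.0000] v=[0.0000 0.0000 0.0000]
Step 1: x=[5.5000 10.0000 14.2500] v=[-2.0000 0.0000 1.0000]
Step 2: x=[4.7500 9.9375 14.6875] v=[-3.0000 -0.2500 1.7500]
Step 3: x=[4.1094 9.7656 15.1875] v=[-2.5625 -0.6875 2.0000]
Step 4: x=[3.8555 9.5352 15.5820] v=[-1.0157 -0.9218 1.5781]
Step 5: x=[4.0576 9.3965 15.7148] v=[0.8085 -0.5547 0.5313]
Max displacement = 1.1445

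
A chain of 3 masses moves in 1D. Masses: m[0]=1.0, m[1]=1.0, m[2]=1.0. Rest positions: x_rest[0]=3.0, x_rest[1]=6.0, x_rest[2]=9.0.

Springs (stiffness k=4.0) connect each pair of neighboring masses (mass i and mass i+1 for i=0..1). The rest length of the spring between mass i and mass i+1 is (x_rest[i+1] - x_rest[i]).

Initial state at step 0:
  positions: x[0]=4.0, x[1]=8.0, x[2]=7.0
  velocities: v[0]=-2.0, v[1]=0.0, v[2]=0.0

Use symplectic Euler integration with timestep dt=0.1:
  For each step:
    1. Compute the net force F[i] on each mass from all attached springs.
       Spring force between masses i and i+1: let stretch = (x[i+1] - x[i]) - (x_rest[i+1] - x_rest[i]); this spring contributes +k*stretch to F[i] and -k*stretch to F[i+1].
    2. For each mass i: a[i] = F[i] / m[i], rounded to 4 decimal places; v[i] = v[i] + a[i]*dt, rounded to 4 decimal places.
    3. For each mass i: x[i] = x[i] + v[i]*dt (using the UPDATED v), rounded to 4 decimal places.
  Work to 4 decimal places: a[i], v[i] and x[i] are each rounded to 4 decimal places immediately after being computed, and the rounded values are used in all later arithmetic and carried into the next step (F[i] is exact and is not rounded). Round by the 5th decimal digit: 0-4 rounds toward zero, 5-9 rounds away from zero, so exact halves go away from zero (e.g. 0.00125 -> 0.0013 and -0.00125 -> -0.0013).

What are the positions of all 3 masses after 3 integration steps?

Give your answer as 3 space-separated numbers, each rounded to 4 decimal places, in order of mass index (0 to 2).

Answer: 3.6247 6.8861 7.8892

Derivation:
Step 0: x=[4.0000 8.0000 7.0000] v=[-2.0000 0.0000 0.0000]
Step 1: x=[3.8400 7.8000 7.1600] v=[-1.6000 -2.0000 1.6000]
Step 2: x=[3.7184 7.4160 7.4656] v=[-1.2160 -3.8400 3.0560]
Step 3: x=[3.6247 6.8861 7.8892] v=[-0.9370 -5.2992 4.2362]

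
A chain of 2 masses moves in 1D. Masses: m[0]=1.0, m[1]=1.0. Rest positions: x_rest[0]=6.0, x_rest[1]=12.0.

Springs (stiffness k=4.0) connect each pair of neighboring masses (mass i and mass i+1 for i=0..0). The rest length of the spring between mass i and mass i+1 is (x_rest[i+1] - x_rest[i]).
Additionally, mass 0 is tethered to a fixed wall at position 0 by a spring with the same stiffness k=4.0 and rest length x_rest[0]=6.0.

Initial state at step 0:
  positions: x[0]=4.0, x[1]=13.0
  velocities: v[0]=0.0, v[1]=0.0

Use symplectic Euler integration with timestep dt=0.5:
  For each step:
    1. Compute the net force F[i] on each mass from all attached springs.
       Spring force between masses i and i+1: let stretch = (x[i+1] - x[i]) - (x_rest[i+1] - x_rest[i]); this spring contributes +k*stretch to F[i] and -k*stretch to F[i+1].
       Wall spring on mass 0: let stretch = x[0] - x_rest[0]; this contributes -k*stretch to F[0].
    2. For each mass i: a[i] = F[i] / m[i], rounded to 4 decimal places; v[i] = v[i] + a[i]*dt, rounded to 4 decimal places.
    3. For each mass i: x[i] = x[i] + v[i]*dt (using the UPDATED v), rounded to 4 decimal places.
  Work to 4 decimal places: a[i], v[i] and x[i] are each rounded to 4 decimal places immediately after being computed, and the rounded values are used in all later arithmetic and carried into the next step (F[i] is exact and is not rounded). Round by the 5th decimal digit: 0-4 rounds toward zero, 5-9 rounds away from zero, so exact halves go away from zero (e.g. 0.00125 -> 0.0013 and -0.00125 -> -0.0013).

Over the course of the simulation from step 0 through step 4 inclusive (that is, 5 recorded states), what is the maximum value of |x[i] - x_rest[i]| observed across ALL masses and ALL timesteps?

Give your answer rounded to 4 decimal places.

Step 0: x=[4.0000 13.0000] v=[0.0000 0.0000]
Step 1: x=[9.0000 10.0000] v=[10.0000 -6.0000]
Step 2: x=[6.0000 12.0000] v=[-6.0000 4.0000]
Step 3: x=[3.0000 14.0000] v=[-6.0000 4.0000]
Step 4: x=[8.0000 11.0000] v=[10.0000 -6.0000]
Max displacement = 3.0000

Answer: 3.0000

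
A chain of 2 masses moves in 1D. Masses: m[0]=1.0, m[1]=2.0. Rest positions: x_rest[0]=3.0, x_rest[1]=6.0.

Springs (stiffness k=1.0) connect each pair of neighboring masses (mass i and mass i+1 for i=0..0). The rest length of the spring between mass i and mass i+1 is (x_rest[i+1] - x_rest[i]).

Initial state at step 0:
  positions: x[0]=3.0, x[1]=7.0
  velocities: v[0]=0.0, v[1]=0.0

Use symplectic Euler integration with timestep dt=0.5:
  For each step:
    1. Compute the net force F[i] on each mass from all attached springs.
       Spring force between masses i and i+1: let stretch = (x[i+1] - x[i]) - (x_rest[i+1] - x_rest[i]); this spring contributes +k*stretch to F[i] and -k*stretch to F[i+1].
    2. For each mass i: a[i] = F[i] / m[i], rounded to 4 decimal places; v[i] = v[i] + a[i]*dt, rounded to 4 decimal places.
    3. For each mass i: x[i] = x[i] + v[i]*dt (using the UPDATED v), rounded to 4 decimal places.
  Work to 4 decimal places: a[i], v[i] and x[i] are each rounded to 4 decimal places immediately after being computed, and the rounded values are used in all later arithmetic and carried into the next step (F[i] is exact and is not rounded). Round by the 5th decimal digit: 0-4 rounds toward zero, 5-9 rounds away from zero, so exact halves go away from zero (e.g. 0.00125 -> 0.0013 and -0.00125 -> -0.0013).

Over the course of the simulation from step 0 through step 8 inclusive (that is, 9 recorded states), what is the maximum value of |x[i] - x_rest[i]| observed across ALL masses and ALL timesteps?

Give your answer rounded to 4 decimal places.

Answer: 1.3396

Derivation:
Step 0: x=[3.0000 7.0000] v=[0.0000 0.0000]
Step 1: x=[3.2500 6.8750] v=[0.5000 -0.2500]
Step 2: x=[3.6563 6.6719] v=[0.8125 -0.4063]
Step 3: x=[4.0665 6.4668] v=[0.8203 -0.4102]
Step 4: x=[4.3268 6.3367] v=[0.5205 -0.2603]
Step 5: x=[4.3396 6.3303] v=[0.0255 -0.0128]
Step 6: x=[4.1000 6.4501] v=[-0.4792 0.2396]
Step 7: x=[3.6979 6.6512] v=[-0.8042 0.4021]
Step 8: x=[3.2841 6.8581] v=[-0.8276 0.4138]
Max displacement = 1.3396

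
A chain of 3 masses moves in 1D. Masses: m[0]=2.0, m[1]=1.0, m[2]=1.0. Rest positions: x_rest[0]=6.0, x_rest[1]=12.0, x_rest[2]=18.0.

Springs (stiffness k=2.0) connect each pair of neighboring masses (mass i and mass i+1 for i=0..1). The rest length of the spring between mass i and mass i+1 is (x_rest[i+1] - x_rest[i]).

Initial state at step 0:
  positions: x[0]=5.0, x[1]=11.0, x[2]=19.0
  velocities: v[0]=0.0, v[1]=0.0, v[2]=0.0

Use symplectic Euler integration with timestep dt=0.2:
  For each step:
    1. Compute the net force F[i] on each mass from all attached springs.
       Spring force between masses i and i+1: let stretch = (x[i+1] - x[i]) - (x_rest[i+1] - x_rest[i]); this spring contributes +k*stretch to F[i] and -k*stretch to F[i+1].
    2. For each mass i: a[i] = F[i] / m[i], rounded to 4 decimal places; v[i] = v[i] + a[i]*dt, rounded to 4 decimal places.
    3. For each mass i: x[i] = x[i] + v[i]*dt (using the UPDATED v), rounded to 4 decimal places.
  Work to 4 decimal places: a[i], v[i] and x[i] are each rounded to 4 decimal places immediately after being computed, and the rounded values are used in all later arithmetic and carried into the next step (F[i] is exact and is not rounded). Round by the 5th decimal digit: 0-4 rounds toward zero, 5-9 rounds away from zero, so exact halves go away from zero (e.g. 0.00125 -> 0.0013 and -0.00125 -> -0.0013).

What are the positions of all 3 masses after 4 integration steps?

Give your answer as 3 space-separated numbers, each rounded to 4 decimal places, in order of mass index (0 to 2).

Answer: 5.0839 12.0830 17.7493

Derivation:
Step 0: x=[5.0000 11.0000 19.0000] v=[0.0000 0.0000 0.0000]
Step 1: x=[5.0000 11.1600 18.8400] v=[0.0000 0.8000 -0.8000]
Step 2: x=[5.0064 11.4416 18.5456] v=[0.0320 1.4080 -1.4720]
Step 3: x=[5.0302 11.7767 18.1629] v=[0.1190 1.6755 -1.9136]
Step 4: x=[5.0839 12.0830 17.7493] v=[0.2683 1.5314 -2.0681]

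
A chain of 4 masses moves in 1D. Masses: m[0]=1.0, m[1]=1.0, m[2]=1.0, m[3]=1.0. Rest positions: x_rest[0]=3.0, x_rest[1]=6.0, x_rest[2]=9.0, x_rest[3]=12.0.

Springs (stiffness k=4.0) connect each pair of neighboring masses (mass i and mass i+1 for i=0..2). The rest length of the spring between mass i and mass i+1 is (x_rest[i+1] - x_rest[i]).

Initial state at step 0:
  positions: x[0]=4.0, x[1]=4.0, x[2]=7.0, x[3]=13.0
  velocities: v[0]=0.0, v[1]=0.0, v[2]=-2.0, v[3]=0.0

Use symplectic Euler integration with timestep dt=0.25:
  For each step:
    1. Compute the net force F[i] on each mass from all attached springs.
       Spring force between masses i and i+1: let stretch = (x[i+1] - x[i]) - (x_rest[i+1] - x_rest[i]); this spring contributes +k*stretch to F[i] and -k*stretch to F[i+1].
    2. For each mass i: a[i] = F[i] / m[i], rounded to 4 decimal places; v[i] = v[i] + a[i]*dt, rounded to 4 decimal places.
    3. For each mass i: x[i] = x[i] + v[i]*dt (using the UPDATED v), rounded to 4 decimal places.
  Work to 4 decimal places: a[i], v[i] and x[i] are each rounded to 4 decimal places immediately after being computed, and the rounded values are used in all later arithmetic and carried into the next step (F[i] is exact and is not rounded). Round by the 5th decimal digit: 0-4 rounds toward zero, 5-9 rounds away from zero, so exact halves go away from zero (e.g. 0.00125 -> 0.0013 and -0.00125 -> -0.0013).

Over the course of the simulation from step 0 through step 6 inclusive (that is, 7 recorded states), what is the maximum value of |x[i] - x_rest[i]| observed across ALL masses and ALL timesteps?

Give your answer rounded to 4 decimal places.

Step 0: x=[4.0000 4.0000 7.0000 13.0000] v=[0.0000 0.0000 -2.0000 0.0000]
Step 1: x=[3.2500 4.7500 7.2500 12.2500] v=[-3.0000 3.0000 1.0000 -3.0000]
Step 2: x=[2.1250 5.7500 8.1250 11.0000] v=[-4.5000 4.0000 3.5000 -5.0000]
Step 3: x=[1.1563 6.4375 9.1250 9.7813] v=[-3.8750 2.7500 4.0000 -4.8750]
Step 4: x=[0.7579 6.4766 9.6172 9.1485] v=[-1.5938 0.1563 1.9688 -2.5313]
Step 5: x=[1.0391 5.8712 9.2071 9.3829] v=[1.1249 -2.4218 -1.6405 0.9374]
Step 6: x=[1.7784 4.8917 8.0070 10.3233] v=[2.9570 -3.9180 -4.8006 3.7616]
Max displacement = 2.8515

Answer: 2.8515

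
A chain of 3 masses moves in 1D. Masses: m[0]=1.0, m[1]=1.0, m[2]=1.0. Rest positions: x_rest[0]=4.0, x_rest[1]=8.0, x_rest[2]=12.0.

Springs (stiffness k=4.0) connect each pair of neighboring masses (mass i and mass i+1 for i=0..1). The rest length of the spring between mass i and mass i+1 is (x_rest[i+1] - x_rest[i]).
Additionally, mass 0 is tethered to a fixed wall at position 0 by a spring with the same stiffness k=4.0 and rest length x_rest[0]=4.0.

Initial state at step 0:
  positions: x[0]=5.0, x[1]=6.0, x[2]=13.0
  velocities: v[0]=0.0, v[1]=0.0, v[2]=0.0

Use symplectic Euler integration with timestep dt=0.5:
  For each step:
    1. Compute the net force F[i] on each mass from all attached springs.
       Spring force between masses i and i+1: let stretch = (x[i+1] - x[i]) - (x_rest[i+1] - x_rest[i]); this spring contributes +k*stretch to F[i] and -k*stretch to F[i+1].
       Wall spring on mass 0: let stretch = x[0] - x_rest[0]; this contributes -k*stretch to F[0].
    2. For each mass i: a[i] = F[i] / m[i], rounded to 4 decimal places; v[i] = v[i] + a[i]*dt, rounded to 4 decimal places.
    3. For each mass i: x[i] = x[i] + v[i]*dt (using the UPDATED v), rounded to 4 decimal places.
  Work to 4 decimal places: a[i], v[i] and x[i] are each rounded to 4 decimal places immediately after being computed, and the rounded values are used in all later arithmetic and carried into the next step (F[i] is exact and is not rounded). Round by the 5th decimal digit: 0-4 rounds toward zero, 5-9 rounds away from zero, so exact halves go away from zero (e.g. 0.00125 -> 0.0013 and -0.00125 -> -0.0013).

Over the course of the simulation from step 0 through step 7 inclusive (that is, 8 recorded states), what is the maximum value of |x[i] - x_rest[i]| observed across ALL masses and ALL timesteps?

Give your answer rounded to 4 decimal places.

Answer: 4.0000

Derivation:
Step 0: x=[5.0000 6.0000 13.0000] v=[0.0000 0.0000 0.0000]
Step 1: x=[1.0000 12.0000 10.0000] v=[-8.0000 12.0000 -6.0000]
Step 2: x=[7.0000 5.0000 13.0000] v=[12.0000 -14.0000 6.0000]
Step 3: x=[4.0000 8.0000 12.0000] v=[-6.0000 6.0000 -2.0000]
Step 4: x=[1.0000 11.0000 11.0000] v=[-6.0000 6.0000 -2.0000]
Step 5: x=[7.0000 4.0000 14.0000] v=[12.0000 -14.0000 6.0000]
Step 6: x=[3.0000 10.0000 11.0000] v=[-8.0000 12.0000 -6.0000]
Step 7: x=[3.0000 10.0000 11.0000] v=[0.0000 0.0000 0.0000]
Max displacement = 4.0000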